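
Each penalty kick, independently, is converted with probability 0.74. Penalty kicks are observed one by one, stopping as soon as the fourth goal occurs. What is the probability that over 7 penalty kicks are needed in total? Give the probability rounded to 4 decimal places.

0.0802

Needing more than 7 penalty kicks ⇔ fewer than 4 successes in the first 7. With X ~ Binomial(7, 0.74), P(Y > 7) = P(X ≤ 3).
  k=0: C(7,0)·0.74^0·0.26^7 = 0.000080
  k=1: C(7,1)·0.74^1·0.26^6 = 0.001600
  k=2: C(7,2)·0.74^2·0.26^5 = 0.013663
  k=3: C(7,3)·0.74^3·0.26^4 = 0.064812
P(X ≤ 3) = 0.080156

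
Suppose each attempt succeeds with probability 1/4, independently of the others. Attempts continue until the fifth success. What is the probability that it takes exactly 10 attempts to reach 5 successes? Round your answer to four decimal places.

0.0292

Y = trial on which the fifth success occurs; negative binomial, r=5, p=0.25.
P(Y=10) = C(9,4) · p^5 · (1−p)^5
= 126 · 0.00097656 · 0.2373 = 0.029200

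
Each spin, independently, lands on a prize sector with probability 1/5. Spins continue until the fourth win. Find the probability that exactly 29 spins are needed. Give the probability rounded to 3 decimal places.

Y = trial on which the fourth success occurs; negative binomial, r=4, p=0.20.
P(Y=29) = C(28,3) · p^4 · (1−p)^25
= 3276 · 0.0016 · 0.0037779 = 0.01980

0.020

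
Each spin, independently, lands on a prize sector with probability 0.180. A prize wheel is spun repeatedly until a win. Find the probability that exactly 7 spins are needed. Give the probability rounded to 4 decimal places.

Geometric (trials to first success), p = 0.18.
P(Y = 7) = (1−p)^6 · p = 0.30401 · 0.18 = 0.054721

0.0547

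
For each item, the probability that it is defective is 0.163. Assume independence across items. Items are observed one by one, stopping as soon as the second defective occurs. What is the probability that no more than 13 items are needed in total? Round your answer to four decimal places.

0.6505

Finishing within 13 items ⇔ at least 2 successes in the first 13. With X ~ Binomial(13, 0.163), P(Y ≤ 13) = 1 − P(X ≤ 1).
  k=0: C(13,0)·0.163^0·0.837^13 = 0.098953
  k=1: C(13,1)·0.163^1·0.837^12 = 0.250517
1 − 0.349470 = 0.650530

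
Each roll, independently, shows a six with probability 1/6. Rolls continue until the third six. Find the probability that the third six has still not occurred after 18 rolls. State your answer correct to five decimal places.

0.40265

Needing more than 18 rolls ⇔ fewer than 3 successes in the first 18. With X ~ Binomial(18, 0.166667), P(Y > 18) = P(X ≤ 2).
  k=0: C(18,0)·0.166667^0·0.833333^18 = 0.0375610
  k=1: C(18,1)·0.166667^1·0.833333^17 = 0.1352197
  k=2: C(18,2)·0.166667^2·0.833333^16 = 0.2298735
P(X ≤ 2) = 0.4026543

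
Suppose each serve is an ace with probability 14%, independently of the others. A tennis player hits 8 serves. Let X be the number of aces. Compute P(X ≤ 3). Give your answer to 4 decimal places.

0.9832

X ~ Binomial(8, 0.14); P(X ≤ 3) = Σ C(8,k) p^k (1−p)^(8−k) over k:
  k=0: C(8,0)·0.14^0·0.86^8 = 0.299218
  k=1: C(8,1)·0.14^1·0.86^7 = 0.389679
  k=2: C(8,2)·0.14^2·0.86^6 = 0.222026
  k=3: C(8,3)·0.14^3·0.86^5 = 0.072288
Total = 0.983211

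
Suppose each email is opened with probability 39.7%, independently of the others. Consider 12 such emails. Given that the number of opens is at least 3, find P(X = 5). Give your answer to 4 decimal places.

0.2479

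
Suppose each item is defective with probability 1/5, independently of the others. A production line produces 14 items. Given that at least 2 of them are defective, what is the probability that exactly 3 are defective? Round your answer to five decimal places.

X ~ Binomial(14, 0.20). Want P(X=3 | X≥2) = P(X=3) / P(X≥2).
P(X=3) = C(14,3)·0.20^3·0.80^11 = 0.2501389
P(X≥2) = 1 − 0.0439805 − 0.1539316 = 0.8020879
Ratio = 0.2501389 / 0.8020879 = 0.3118597

0.31186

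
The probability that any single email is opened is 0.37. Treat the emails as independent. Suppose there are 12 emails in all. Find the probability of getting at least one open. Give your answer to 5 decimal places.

P(at least one) = 1 − P(none) = 1 − (1 − 0.37)^12
= 1 − 0.0039092 = 0.9960908

0.99609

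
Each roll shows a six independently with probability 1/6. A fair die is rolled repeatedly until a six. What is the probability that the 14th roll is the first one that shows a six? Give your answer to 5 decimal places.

0.01558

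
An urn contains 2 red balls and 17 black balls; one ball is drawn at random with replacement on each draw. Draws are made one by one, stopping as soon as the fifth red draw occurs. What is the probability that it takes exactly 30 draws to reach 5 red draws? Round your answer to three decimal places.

Y = trial on which the fifth success occurs; negative binomial, r=5, p=0.105263.
P(Y=30) = C(29,4) · p^5 · (1−p)^25
= 23751 · 1.2924e-05 · 0.061999 = 0.01903

0.019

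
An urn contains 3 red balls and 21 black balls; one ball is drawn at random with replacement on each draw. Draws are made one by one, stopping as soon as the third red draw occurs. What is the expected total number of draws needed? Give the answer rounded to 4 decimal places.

24.0000

Y = total draws until the third success; negative binomial with r=3, p=0.125.
E[Y] = r / p = 3 / 0.125 = 24.000000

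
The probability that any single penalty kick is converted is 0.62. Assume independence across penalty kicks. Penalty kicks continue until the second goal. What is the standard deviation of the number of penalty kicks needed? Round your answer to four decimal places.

1.4061

Y = total penalty kicks until the second success; negative binomial with r=2, p=0.62.
SD(Y) = √[r(1−p)/p²] = √(1.977107) = 1.406096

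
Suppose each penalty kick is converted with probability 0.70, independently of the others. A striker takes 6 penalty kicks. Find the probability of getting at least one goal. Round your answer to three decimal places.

P(at least one) = 1 − P(none) = 1 − (1 − 0.70)^6
= 1 − 0.00073 = 0.99927

0.999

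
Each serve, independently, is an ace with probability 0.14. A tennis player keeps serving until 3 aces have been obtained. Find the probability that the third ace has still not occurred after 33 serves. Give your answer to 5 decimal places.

Needing more than 33 serves ⇔ fewer than 3 successes in the first 33. With X ~ Binomial(33, 0.14), P(Y > 33) = P(X ≤ 2).
  k=0: C(33,0)·0.14^0·0.86^33 = 0.0068936
  k=1: C(33,1)·0.14^1·0.86^32 = 0.0370333
  k=2: C(33,2)·0.14^2·0.86^31 = 0.0964588
P(X ≤ 2) = 0.1403858

0.14039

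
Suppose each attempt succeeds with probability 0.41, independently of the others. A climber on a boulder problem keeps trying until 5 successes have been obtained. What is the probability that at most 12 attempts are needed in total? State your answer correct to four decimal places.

0.5899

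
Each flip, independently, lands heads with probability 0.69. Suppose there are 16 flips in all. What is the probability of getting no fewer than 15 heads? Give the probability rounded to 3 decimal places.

X ~ Binomial(16, 0.69); P(X ≥ 15) = Σ C(16,k) p^k (1−p)^(16−k) over k:
  k=15: C(16,15)·0.69^15·0.31^1 = 0.01898
  k=16: C(16,16)·0.69^16·0.31^0 = 0.00264
Total = 0.02162

0.022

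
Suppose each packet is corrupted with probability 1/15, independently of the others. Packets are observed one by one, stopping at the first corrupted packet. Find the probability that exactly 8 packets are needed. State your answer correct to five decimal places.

Geometric (trials to first success), p = 0.066667.
P(Y = 8) = (1−p)^7 · p = 0.61696 · 0.066667 = 0.0411307

0.04113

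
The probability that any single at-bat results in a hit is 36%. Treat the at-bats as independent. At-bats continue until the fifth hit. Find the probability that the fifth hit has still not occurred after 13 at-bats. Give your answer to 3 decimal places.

0.470

Needing more than 13 at-bats ⇔ fewer than 5 successes in the first 13. With X ~ Binomial(13, 0.36), P(Y > 13) = P(X ≤ 4).
  k=0: C(13,0)·0.36^0·0.64^13 = 0.00302
  k=1: C(13,1)·0.36^1·0.64^12 = 0.02210
  k=2: C(13,2)·0.36^2·0.64^11 = 0.07459
  k=3: C(13,3)·0.36^3·0.64^10 = 0.15384
  k=4: C(13,4)·0.36^4·0.64^9 = 0.21634
P(X ≤ 4) = 0.46989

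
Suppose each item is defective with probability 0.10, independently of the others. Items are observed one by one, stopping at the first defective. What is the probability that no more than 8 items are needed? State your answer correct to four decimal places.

0.5695

Y = number of items to the first success; geometric, p = 0.10.
P(Y ≤ 8) = 1 − (1−p)^8 = 1 − 0.430467 = 0.569533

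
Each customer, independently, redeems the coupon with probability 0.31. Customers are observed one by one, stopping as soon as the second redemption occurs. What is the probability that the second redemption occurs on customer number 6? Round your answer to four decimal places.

Y = trial on which the second success occurs; negative binomial, r=2, p=0.31.
P(Y=6) = C(5,1) · p^2 · (1−p)^4
= 5 · 0.0961 · 0.22667 = 0.108916

0.1089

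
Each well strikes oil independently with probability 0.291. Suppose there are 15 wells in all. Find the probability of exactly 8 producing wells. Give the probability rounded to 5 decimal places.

X ~ Binomial(n=15, p=0.291).
P(X=8) = C(15,8) · p^8 · (1−p)^7
= 6435 · 5.1421e-05 · 0.090058 = 0.0298000

0.02980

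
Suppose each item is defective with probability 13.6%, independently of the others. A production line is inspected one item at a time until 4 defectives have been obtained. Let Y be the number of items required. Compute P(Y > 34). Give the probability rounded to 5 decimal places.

0.30259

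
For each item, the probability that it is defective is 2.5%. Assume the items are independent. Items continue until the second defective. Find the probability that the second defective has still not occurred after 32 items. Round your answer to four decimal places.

Needing more than 32 items ⇔ fewer than 2 successes in the first 32. With X ~ Binomial(32, 0.025), P(Y > 32) = P(X ≤ 1).
  k=0: C(32,0)·0.025^0·0.975^32 = 0.444783
  k=1: C(32,1)·0.025^1·0.975^31 = 0.364950
P(X ≤ 1) = 0.809732

0.8097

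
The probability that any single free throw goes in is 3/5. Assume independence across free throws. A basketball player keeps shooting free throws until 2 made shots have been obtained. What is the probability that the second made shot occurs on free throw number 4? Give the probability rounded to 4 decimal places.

0.1728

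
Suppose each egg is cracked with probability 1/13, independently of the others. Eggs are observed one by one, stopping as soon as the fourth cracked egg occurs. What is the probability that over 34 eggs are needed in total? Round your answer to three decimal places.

Needing more than 34 eggs ⇔ fewer than 4 successes in the first 34. With X ~ Binomial(34, 0.076923), P(Y > 34) = P(X ≤ 3).
  k=0: C(34,0)·0.076923^0·0.923077^34 = 0.06578
  k=1: C(34,1)·0.076923^1·0.923077^33 = 0.18637
  k=2: C(34,2)·0.076923^2·0.923077^32 = 0.25626
  k=3: C(34,3)·0.076923^3·0.923077^31 = 0.22779
P(X ≤ 3) = 0.73621

0.736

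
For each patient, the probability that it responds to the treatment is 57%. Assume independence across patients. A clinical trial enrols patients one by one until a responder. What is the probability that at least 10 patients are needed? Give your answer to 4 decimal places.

0.0005

Y = number of patients to the first success; geometric, p = 0.57.
P(Y > 9) = P(first 9 all fail) = (1−p)^9 = 0.000503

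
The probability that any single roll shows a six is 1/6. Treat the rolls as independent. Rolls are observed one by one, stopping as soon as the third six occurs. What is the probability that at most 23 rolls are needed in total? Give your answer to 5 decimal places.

0.76271

Finishing within 23 rolls ⇔ at least 3 successes in the first 23. With X ~ Binomial(23, 0.166667), P(Y ≤ 23) = 1 − P(X ≤ 2).
  k=0: C(23,0)·0.166667^0·0.833333^23 = 0.0150949
  k=1: C(23,1)·0.166667^1·0.833333^22 = 0.0694367
  k=2: C(23,2)·0.166667^2·0.833333^21 = 0.1527608
1 − 0.2372924 = 0.7627076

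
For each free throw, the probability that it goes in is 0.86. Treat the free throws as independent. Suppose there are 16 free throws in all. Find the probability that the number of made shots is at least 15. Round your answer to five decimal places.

0.32273

X ~ Binomial(16, 0.86); P(X ≥ 15) = Σ C(16,k) p^k (1−p)^(16−k) over k:
  k=15: C(16,15)·0.86^15·0.14^1 = 0.2331980
  k=16: C(16,16)·0.86^16·0.14^0 = 0.0895314
Total = 0.3227293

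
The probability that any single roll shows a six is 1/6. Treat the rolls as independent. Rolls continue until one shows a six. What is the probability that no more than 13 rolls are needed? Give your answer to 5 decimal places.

0.90654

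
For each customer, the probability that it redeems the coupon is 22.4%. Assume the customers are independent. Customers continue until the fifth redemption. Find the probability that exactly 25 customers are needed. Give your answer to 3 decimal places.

0.038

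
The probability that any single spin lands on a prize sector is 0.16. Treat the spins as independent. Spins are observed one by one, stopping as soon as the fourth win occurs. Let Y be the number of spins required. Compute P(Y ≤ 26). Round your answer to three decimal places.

Finishing within 26 spins ⇔ at least 4 successes in the first 26. With X ~ Binomial(26, 0.16), P(Y ≤ 26) = 1 − P(X ≤ 3).
  k=0: C(26,0)·0.16^0·0.84^26 = 0.01075
  k=1: C(26,1)·0.16^1·0.84^25 = 0.05322
  k=2: C(26,2)·0.16^2·0.84^24 = 0.12671
  k=3: C(26,3)·0.16^3·0.84^23 = 0.19309
1 − 0.38377 = 0.61623

0.616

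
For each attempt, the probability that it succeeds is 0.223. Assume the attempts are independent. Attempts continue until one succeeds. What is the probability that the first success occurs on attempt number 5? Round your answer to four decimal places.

Geometric (trials to first success), p = 0.223.
P(Y = 5) = (1−p)^4 · p = 0.36449 · 0.223 = 0.081281

0.0813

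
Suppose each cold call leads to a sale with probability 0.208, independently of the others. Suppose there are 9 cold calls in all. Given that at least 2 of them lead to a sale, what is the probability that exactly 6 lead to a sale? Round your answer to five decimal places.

0.00575

X ~ Binomial(9, 0.208). Want P(X=6 | X≥2) = P(X=6) / P(X≥2).
P(X=6) = C(9,6)·0.208^6·0.792^3 = 0.0033794
P(X≥2) = 1 − 0.1226102 − 0.2898059 = 0.5875838
Ratio = 0.0033794 / 0.5875838 = 0.0057513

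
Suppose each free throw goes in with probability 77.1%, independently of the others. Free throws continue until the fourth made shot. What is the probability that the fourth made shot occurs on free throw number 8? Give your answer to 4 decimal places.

Y = trial on which the fourth success occurs; negative binomial, r=4, p=0.771.
P(Y=8) = C(7,3) · p^4 · (1−p)^4
= 35 · 0.35336 · 0.0027501 = 0.034012

0.0340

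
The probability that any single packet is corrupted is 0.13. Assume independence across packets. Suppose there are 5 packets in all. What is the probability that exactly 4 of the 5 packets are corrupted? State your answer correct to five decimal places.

0.00124

X ~ Binomial(n=5, p=0.13).
P(X=4) = C(5,4) · p^4 · (1−p)^1
= 5 · 0.00028561 · 0.87 = 0.0012424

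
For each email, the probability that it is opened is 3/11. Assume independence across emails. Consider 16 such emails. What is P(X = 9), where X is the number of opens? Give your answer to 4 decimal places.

X ~ Binomial(n=16, p=0.272727).
P(X=9) = C(16,9) · p^9 · (1−p)^7
= 11440 · 8.3475e-06 · 0.10762 = 0.010277

0.0103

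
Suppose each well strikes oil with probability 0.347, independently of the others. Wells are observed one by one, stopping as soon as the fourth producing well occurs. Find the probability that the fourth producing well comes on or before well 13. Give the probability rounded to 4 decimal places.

0.7140

Finishing within 13 wells ⇔ at least 4 successes in the first 13. With X ~ Binomial(13, 0.347), P(Y ≤ 13) = 1 − P(X ≤ 3).
  k=0: C(13,0)·0.347^0·0.653^13 = 0.003925
  k=1: C(13,1)·0.347^1·0.653^12 = 0.027116
  k=2: C(13,2)·0.347^2·0.653^11 = 0.086457
  k=3: C(13,3)·0.347^3·0.653^10 = 0.168456
1 − 0.285954 = 0.714046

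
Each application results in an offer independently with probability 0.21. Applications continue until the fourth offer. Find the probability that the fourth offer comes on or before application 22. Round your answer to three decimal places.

Finishing within 22 applications ⇔ at least 4 successes in the first 22. With X ~ Binomial(22, 0.21), P(Y ≤ 22) = 1 − P(X ≤ 3).
  k=0: C(22,0)·0.21^0·0.79^22 = 0.00559
  k=1: C(22,1)·0.21^1·0.79^21 = 0.03272
  k=2: C(22,2)·0.21^2·0.79^20 = 0.09133
  k=3: C(22,3)·0.21^3·0.79^19 = 0.16184
1 − 0.29148 = 0.70852

0.709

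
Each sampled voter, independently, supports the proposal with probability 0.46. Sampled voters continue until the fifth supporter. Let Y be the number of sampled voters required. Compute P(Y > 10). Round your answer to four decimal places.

0.4784

Needing more than 10 sampled voters ⇔ fewer than 5 successes in the first 10. With X ~ Binomial(10, 0.46), P(Y > 10) = P(X ≤ 4).
  k=0: C(10,0)·0.46^0·0.54^10 = 0.002108
  k=1: C(10,1)·0.46^1·0.54^9 = 0.017960
  k=2: C(10,2)·0.46^2·0.54^8 = 0.068846
  k=3: C(10,3)·0.46^3·0.54^7 = 0.156391
  k=4: C(10,4)·0.46^4·0.54^6 = 0.233138
P(X ≤ 4) = 0.478443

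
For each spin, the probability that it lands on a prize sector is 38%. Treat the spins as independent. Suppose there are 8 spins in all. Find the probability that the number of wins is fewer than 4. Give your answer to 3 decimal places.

X ~ Binomial(8, 0.38); P(X ≤ 3) = Σ C(8,k) p^k (1−p)^(8−k) over k:
  k=0: C(8,0)·0.38^0·0.62^8 = 0.02183
  k=1: C(8,1)·0.38^1·0.62^7 = 0.10706
  k=2: C(8,2)·0.38^2·0.62^6 = 0.22965
  k=3: C(8,3)·0.38^3·0.62^5 = 0.28151
Total = 0.64006

0.640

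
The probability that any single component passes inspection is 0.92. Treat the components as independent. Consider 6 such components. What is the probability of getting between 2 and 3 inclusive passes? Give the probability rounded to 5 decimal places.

0.00849

X ~ Binomial(6, 0.92); P(2 ≤ X ≤ 3) = Σ C(6,k) p^k (1−p)^(6−k) over k:
  k=2: C(6,2)·0.92^2·0.08^4 = 0.0005200
  k=3: C(6,3)·0.92^3·0.08^3 = 0.0079738
Total = 0.0084938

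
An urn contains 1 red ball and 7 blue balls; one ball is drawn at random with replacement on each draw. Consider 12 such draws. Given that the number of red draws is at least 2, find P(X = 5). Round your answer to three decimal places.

X ~ Binomial(12, 0.125). Want P(X=5 | X≥2) = P(X=5) / P(X≥2).
P(X=5) = C(12,5)·0.125^5·0.875^7 = 0.00949
P(X≥2) = 1 − 0.20142 − 0.34529 = 0.45330
Ratio = 0.00949 / 0.45330 = 0.02094

0.021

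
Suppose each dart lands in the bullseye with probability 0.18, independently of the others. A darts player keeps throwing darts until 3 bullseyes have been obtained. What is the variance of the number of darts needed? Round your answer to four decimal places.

Y = total darts until the third success; negative binomial with r=3, p=0.18.
Var(Y) = r(1−p)/p² = 3·0.82 / 0.18² = 75.925926

75.9259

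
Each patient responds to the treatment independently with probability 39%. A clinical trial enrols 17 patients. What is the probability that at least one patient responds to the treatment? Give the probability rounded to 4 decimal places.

0.9998

P(at least one) = 1 − P(none) = 1 − (1 − 0.39)^17
= 1 − 0.000224 = 0.999776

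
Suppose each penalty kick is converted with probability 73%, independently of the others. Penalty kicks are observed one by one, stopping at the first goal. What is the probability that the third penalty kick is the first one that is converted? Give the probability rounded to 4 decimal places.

0.0532

Geometric (trials to first success), p = 0.73.
P(Y = 3) = (1−p)^2 · p = 0.0729 · 0.73 = 0.053217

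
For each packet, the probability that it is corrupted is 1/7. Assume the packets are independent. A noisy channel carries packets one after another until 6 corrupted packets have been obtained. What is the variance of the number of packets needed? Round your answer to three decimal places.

Y = total packets until the sixth success; negative binomial with r=6, p=0.142857.
Var(Y) = r(1−p)/p² = 6·0.857143 / 0.142857² = 252.00000

252.000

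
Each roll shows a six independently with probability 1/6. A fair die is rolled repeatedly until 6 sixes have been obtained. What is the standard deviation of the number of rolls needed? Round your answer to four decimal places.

Y = total rolls until the sixth success; negative binomial with r=6, p=0.166667.
SD(Y) = √[r(1−p)/p²] = √(180.000000) = 13.416408

13.4164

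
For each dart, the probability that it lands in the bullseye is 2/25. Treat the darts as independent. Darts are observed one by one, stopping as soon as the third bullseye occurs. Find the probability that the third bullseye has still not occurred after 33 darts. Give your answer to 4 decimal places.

Needing more than 33 darts ⇔ fewer than 3 successes in the first 33. With X ~ Binomial(33, 0.08), P(Y > 33) = P(X ≤ 2).
  k=0: C(33,0)·0.08^0·0.92^33 = 0.063826
  k=1: C(33,1)·0.08^1·0.92^32 = 0.183153
  k=2: C(33,2)·0.08^2·0.92^31 = 0.254822
P(X ≤ 2) = 0.501801

0.5018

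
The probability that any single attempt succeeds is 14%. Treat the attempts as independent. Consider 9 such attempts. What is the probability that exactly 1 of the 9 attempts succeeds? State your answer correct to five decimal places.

0.37701

X ~ Binomial(n=9, p=0.14).
P(X=1) = C(9,1) · p^1 · (1−p)^8
= 9 · 0.14 · 0.29922 = 0.3770146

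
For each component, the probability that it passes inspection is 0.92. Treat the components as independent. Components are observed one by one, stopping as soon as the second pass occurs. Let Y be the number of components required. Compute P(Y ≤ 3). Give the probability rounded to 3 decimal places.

0.982

Finishing within 3 components ⇔ at least 2 successes in the first 3. With X ~ Binomial(3, 0.92), P(Y ≤ 3) = 1 − P(X ≤ 1).
  k=0: C(3,0)·0.92^0·0.08^3 = 0.00051
  k=1: C(3,1)·0.92^1·0.08^2 = 0.01766
1 − 0.01818 = 0.98182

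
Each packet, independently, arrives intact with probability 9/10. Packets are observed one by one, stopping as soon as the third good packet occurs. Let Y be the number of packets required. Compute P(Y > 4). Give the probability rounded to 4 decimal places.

Needing more than 4 packets ⇔ fewer than 3 successes in the first 4. With X ~ Binomial(4, 0.90), P(Y > 4) = P(X ≤ 2).
  k=0: C(4,0)·0.90^0·0.10^4 = 0.000100
  k=1: C(4,1)·0.90^1·0.10^3 = 0.003600
  k=2: C(4,2)·0.90^2·0.10^2 = 0.048600
P(X ≤ 2) = 0.052300

0.0523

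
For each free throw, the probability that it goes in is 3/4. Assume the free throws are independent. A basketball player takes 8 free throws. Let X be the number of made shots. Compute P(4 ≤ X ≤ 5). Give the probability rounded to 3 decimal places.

X ~ Binomial(8, 0.75); P(4 ≤ X ≤ 5) = Σ C(8,k) p^k (1−p)^(8−k) over k:
  k=4: C(8,4)·0.75^4·0.25^4 = 0.08652
  k=5: C(8,5)·0.75^5·0.25^3 = 0.20764
Total = 0.29416

0.294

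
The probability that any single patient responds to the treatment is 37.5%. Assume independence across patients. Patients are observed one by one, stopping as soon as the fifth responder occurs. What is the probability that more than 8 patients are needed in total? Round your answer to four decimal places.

Needing more than 8 patients ⇔ fewer than 5 successes in the first 8. With X ~ Binomial(8, 0.375), P(Y > 8) = P(X ≤ 4).
  k=0: C(8,0)·0.375^0·0.625^8 = 0.023283
  k=1: C(8,1)·0.375^1·0.625^7 = 0.111759
  k=2: C(8,2)·0.375^2·0.625^6 = 0.234693
  k=3: C(8,3)·0.375^3·0.625^5 = 0.281632
  k=4: C(8,4)·0.375^4·0.625^4 = 0.211224
P(X ≤ 4) = 0.862591

0.8626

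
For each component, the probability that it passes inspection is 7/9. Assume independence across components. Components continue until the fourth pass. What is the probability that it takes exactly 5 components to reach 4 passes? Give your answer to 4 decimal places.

0.3253

Y = trial on which the fourth success occurs; negative binomial, r=4, p=0.777778.
P(Y=5) = C(4,3) · p^4 · (1−p)^1
= 4 · 0.36595 · 0.22222 = 0.325289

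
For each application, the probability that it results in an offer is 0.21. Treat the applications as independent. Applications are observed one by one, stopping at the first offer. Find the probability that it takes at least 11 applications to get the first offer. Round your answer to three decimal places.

0.095

Y = number of applications to the first success; geometric, p = 0.21.
P(Y > 10) = P(first 10 all fail) = (1−p)^10 = 0.09468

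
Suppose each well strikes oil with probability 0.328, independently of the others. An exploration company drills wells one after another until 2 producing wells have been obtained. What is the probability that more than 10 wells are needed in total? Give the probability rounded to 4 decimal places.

Needing more than 10 wells ⇔ fewer than 2 successes in the first 10. With X ~ Binomial(10, 0.328), P(Y > 10) = P(X ≤ 1).
  k=0: C(10,0)·0.328^0·0.672^10 = 0.018780
  k=1: C(10,1)·0.328^1·0.672^9 = 0.091664
P(X ≤ 1) = 0.110444

0.1104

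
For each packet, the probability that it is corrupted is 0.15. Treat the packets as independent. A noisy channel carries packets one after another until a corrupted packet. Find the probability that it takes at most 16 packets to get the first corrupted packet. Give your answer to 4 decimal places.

Y = number of packets to the first success; geometric, p = 0.15.
P(Y ≤ 16) = 1 − (1−p)^16 = 1 − 0.074251 = 0.925749

0.9257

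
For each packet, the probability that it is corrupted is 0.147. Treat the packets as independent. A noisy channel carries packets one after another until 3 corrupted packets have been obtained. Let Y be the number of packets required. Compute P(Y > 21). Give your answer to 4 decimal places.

0.3851

Needing more than 21 packets ⇔ fewer than 3 successes in the first 21. With X ~ Binomial(21, 0.147), P(Y > 21) = P(X ≤ 2).
  k=0: C(21,0)·0.147^0·0.853^21 = 0.035476
  k=1: C(21,1)·0.147^1·0.853^20 = 0.128386
  k=2: C(21,2)·0.147^2·0.853^19 = 0.221251
P(X ≤ 2) = 0.385113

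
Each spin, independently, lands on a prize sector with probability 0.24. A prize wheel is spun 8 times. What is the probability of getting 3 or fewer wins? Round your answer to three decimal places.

X ~ Binomial(8, 0.24); P(X ≤ 3) = Σ C(8,k) p^k (1−p)^(8−k) over k:
  k=0: C(8,0)·0.24^0·0.76^8 = 0.11130
  k=1: C(8,1)·0.24^1·0.76^7 = 0.28119
  k=2: C(8,2)·0.24^2·0.76^6 = 0.31079
  k=3: C(8,3)·0.24^3·0.76^5 = 0.19629
Total = 0.89956

0.900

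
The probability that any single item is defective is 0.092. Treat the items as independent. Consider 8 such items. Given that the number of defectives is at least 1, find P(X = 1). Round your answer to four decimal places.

X ~ Binomial(8, 0.092). Want P(X=1 | X≥1) = P(X=1) / P(X≥1).
P(X=1) = C(8,1)·0.092^1·0.908^7 = 0.374523
P(X≥1) = 1 − 0.462048 = 0.537952
Ratio = 0.374523 / 0.537952 = 0.696202

0.6962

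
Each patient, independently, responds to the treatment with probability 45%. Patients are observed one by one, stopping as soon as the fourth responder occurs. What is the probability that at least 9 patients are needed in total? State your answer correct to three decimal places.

0.477

Needing more than 8 patients ⇔ fewer than 4 successes in the first 8. With X ~ Binomial(8, 0.45), P(Y > 8) = P(X ≤ 3).
  k=0: C(8,0)·0.45^0·0.55^8 = 0.00837
  k=1: C(8,1)·0.45^1·0.55^7 = 0.05481
  k=2: C(8,2)·0.45^2·0.55^6 = 0.15695
  k=3: C(8,3)·0.45^3·0.55^5 = 0.25683
P(X ≤ 3) = 0.47696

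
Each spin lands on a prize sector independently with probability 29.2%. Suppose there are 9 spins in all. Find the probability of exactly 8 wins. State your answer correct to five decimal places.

X ~ Binomial(n=9, p=0.292).
P(X=8) = C(9,8) · p^8 · (1−p)^1
= 9 · 5.2852e-05 · 0.708 = 0.0003368

0.00034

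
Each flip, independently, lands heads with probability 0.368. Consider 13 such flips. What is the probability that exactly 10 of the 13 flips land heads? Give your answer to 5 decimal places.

X ~ Binomial(n=13, p=0.368).
P(X=10) = C(13,10) · p^10 · (1−p)^3
= 286 · 4.5549e-05 · 0.25244 = 0.0032885

0.00329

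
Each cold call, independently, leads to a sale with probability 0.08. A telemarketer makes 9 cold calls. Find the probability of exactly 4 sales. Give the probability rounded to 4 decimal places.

0.0034

X ~ Binomial(n=9, p=0.08).
P(X=4) = C(9,4) · p^4 · (1−p)^5
= 126 · 4.096e-05 · 0.65908 = 0.003401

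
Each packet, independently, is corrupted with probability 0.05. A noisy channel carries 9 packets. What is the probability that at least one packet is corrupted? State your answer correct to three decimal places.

P(at least one) = 1 − P(none) = 1 − (1 − 0.05)^9
= 1 − 0.63025 = 0.36975

0.370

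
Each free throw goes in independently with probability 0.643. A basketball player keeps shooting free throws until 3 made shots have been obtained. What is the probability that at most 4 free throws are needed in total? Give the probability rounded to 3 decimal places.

0.551

Finishing within 4 free throws ⇔ at least 3 successes in the first 4. With X ~ Binomial(4, 0.643), P(Y ≤ 4) = 1 − P(X ≤ 2).
  k=0: C(4,0)·0.643^0·0.357^4 = 0.01624
  k=1: C(4,1)·0.643^1·0.357^3 = 0.11702
  k=2: C(4,2)·0.643^2·0.357^2 = 0.31616
1 − 0.44943 = 0.55057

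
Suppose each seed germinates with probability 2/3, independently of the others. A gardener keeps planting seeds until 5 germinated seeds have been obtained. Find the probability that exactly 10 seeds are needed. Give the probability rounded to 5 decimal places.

Y = trial on which the fifth success occurs; negative binomial, r=5, p=0.666667.
P(Y=10) = C(9,4) · p^5 · (1−p)^5
= 126 · 0.13169 · 0.0041152 = 0.0682823

0.06828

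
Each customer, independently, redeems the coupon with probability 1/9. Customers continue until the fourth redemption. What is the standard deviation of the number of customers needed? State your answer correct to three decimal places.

16.971

Y = total customers until the fourth success; negative binomial with r=4, p=0.111111.
SD(Y) = √[r(1−p)/p²] = √(288.00000) = 16.97056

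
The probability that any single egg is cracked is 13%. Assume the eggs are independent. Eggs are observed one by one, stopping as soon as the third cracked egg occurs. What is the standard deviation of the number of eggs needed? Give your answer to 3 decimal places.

12.427

Y = total eggs until the third success; negative binomial with r=3, p=0.13.
SD(Y) = √[r(1−p)/p²] = √(154.43787) = 12.42730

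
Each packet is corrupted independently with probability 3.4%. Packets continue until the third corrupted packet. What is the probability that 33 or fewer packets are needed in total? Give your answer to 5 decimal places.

0.10089

Finishing within 33 packets ⇔ at least 3 successes in the first 33. With X ~ Binomial(33, 0.034), P(Y ≤ 33) = 1 − P(X ≤ 2).
  k=0: C(33,0)·0.034^0·0.966^33 = 0.3193340
  k=1: C(33,1)·0.034^1·0.966^32 = 0.3709035
  k=2: C(33,2)·0.034^2·0.966^31 = 0.2088732
1 − 0.8991107 = 0.1008893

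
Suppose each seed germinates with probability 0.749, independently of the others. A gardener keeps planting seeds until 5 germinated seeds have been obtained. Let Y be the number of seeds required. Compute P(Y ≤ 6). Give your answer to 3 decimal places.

0.532

Finishing within 6 seeds ⇔ at least 5 successes in the first 6. With X ~ Binomial(6, 0.749), P(Y ≤ 6) = 1 − P(X ≤ 4).
  k=0: C(6,0)·0.749^0·0.251^6 = 0.00025
  k=1: C(6,1)·0.749^1·0.251^5 = 0.00448
  k=2: C(6,2)·0.749^2·0.251^4 = 0.03340
  k=3: C(6,3)·0.749^3·0.251^3 = 0.13289
  k=4: C(6,4)·0.749^4·0.251^2 = 0.29742
1 − 0.46844 = 0.53156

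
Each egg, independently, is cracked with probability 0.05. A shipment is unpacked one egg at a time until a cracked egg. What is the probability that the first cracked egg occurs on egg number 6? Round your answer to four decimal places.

Geometric (trials to first success), p = 0.05.
P(Y = 6) = (1−p)^5 · p = 0.77378 · 0.05 = 0.038689

0.0387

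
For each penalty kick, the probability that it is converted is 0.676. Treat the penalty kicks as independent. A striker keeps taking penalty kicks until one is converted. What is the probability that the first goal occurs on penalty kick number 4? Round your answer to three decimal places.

Geometric (trials to first success), p = 0.676.
P(Y = 4) = (1−p)^3 · p = 0.034012 · 0.676 = 0.02299

0.023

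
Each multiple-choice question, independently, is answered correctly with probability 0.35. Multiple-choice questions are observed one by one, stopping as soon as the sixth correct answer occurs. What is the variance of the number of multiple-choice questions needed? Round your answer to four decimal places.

31.8367

Y = total multiple-choice questions until the sixth success; negative binomial with r=6, p=0.35.
Var(Y) = r(1−p)/p² = 6·0.65 / 0.35² = 31.836735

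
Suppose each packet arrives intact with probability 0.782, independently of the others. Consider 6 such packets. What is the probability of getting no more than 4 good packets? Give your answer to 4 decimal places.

0.3888

X ~ Binomial(6, 0.782); P(X ≤ 4) = Σ C(6,k) p^k (1−p)^(6−k) over k:
  k=0: C(6,0)·0.782^0·0.218^6 = 0.000107
  k=1: C(6,1)·0.782^1·0.218^5 = 0.002310
  k=2: C(6,2)·0.782^2·0.218^4 = 0.020717
  k=3: C(6,3)·0.782^3·0.218^3 = 0.099088
  k=4: C(6,4)·0.782^4·0.218^2 = 0.266582
Total = 0.388805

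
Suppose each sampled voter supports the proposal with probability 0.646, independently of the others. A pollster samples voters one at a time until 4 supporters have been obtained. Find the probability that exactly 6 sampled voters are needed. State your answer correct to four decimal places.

Y = trial on which the fourth success occurs; negative binomial, r=4, p=0.646.
P(Y=6) = C(5,3) · p^4 · (1−p)^2
= 10 · 0.17415 · 0.12532 = 0.218241

0.2182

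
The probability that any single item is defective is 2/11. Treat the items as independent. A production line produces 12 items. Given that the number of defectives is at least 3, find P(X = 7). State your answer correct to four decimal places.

X ~ Binomial(12, 0.181818). Want P(X=7 | X≥3) = P(X=7) / P(X≥3).
P(X=7) = C(12,7)·0.181818^7·0.818182^5 = 0.001907
P(X≥3) = 1 − 0.089991 − 0.239975 − 0.293303 = 0.376731
Ratio = 0.001907 / 0.376731 = 0.005063

0.0051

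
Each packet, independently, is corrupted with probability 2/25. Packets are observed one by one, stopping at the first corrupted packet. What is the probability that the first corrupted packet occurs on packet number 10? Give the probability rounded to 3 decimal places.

Geometric (trials to first success), p = 0.08.
P(Y = 10) = (1−p)^9 · p = 0.47216 · 0.08 = 0.03777

0.038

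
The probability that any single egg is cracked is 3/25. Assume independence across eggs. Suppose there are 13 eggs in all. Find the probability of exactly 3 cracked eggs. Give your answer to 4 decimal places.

0.1376

X ~ Binomial(n=13, p=0.12).
P(X=3) = C(13,3) · p^3 · (1−p)^10
= 286 · 0.001728 · 0.2785 = 0.137637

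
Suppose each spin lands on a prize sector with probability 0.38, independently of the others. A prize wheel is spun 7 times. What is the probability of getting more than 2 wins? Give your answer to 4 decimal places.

0.5359

X ~ Binomial(7, 0.38); P(X ≥ 3) = Σ C(7,k) p^k (1−p)^(7−k) over k:
  k=3: C(7,3)·0.38^3·0.62^4 = 0.283782
  k=4: C(7,4)·0.38^4·0.62^3 = 0.173931
  k=5: C(7,5)·0.38^5·0.62^2 = 0.063962
  k=6: C(7,6)·0.38^6·0.62^1 = 0.013067
  k=7: C(7,7)·0.38^7·0.62^0 = 0.001144
Total = 0.535887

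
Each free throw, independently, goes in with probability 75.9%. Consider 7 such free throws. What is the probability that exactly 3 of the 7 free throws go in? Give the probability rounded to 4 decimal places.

X ~ Binomial(n=7, p=0.759).
P(X=3) = C(7,3) · p^3 · (1−p)^4
= 35 · 0.43725 · 0.0033734 = 0.051625

0.0516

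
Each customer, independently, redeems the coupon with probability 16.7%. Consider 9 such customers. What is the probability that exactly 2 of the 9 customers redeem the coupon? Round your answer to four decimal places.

X ~ Binomial(n=9, p=0.167).
P(X=2) = C(9,2) · p^2 · (1−p)^7
= 36 · 0.027889 · 0.2783 = 0.279415

0.2794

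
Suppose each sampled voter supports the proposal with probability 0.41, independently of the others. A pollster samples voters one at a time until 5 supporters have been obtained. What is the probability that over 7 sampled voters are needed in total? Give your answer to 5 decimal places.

0.89374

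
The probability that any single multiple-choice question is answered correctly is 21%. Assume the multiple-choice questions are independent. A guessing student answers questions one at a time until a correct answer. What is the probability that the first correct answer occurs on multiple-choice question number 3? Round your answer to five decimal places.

0.13106

Geometric (trials to first success), p = 0.21.
P(Y = 3) = (1−p)^2 · p = 0.6241 · 0.21 = 0.1310610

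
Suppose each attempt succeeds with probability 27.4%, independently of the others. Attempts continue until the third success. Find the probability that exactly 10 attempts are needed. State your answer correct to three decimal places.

0.079

Y = trial on which the third success occurs; negative binomial, r=3, p=0.274.
P(Y=10) = C(9,2) · p^3 · (1−p)^7
= 36 · 0.020571 · 0.10631 = 0.07872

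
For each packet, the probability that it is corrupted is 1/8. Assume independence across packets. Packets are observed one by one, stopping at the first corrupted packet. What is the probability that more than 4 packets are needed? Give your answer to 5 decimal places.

0.58618

Y = number of packets to the first success; geometric, p = 0.125.
P(Y > 4) = P(first 4 all fail) = (1−p)^4 = 0.5861816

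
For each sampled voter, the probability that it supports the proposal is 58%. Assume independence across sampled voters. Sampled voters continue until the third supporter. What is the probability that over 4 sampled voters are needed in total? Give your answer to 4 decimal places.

0.5590

Needing more than 4 sampled voters ⇔ fewer than 3 successes in the first 4. With X ~ Binomial(4, 0.58), P(Y > 4) = P(X ≤ 2).
  k=0: C(4,0)·0.58^0·0.42^4 = 0.031117
  k=1: C(4,1)·0.58^1·0.42^3 = 0.171884
  k=2: C(4,2)·0.58^2·0.42^2 = 0.356046
P(X ≤ 2) = 0.559047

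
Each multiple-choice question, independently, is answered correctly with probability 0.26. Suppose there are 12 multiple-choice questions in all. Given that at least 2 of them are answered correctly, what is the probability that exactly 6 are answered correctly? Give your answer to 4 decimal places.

X ~ Binomial(12, 0.26). Want P(X=6 | X≥2) = P(X=6) / P(X≥2).
P(X=6) = C(12,6)·0.26^6·0.74^6 = 0.046871
P(X≥2) = 1 − 0.026964 − 0.113685 = 0.859351
Ratio = 0.046871 / 0.859351 = 0.054542

0.0545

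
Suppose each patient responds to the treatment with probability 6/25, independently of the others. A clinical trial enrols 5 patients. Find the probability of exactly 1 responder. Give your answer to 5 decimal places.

0.40035

X ~ Binomial(n=5, p=0.24).
P(X=1) = C(5,1) · p^1 · (1−p)^4
= 5 · 0.24 · 0.33362 = 0.4003461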